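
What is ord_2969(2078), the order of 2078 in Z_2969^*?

The order of 2078 must divide p − 1 = 2968 = 2^3 · 7 · 53.
Divisors: 1, 2, 4, 7, 8, 14, 28, 53, 56, 106, 212, 371, 424, 742, 1484, 2968.
Check each in increasing order: 2078^1 ≡ 2078;  2078^2 ≡ 1158;  2078^4 ≡ 1945;  2078^7 ≡ 1239;  2078^8 ≡ 519;  2078^14 ≡ 148;  2078^28 ≡ 1121;  2078^53 ≡ 1984;  2078^56 ≡ 754;  2078^106 ≡ 2331;  2078^212 ≡ 291;  2078^371 ≡ 544;  2078^424 ≡ 1549;  2078^742 ≡ 2005;  2078^1484 ≡ 2968;  2078^2968 ≡ 1.
Smallest exponent giving 1 is 2968.

2968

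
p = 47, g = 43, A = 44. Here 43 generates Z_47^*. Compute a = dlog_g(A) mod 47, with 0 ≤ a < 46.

Baby-step giant-step with m = ceil(sqrt(46)) = 7.
Baby table (43^j mod 47 for j=0..6):
  0:1  1:43  2:16  3:30  4:21  5:10  6:7
Giant step factor: 43^(-7) ≡ 5 (mod 47).
Scan 44·5^i mod 47 for i = 0, 1, …:
  i=0: 44   i=1: 32   i=2: 19   i=3: 1
Match at i=3, j=0: a = 3·7 + 0 = 21.

21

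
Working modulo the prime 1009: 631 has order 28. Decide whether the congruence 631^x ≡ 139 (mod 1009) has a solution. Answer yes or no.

139 ∈ ⟨631⟩ iff 139^28 ≡ 1 (mod 1009), since |⟨631⟩| = 28.
139^28 mod 1009 = 1.
Since 1 = 1, 139 lies in the subgroup.

yes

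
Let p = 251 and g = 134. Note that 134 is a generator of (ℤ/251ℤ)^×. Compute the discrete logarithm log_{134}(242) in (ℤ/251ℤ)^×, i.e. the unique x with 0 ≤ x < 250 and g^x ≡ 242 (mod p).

13

Baby-step giant-step with m = ceil(sqrt(250)) = 16.
Baby table (134^j mod 251 for j=0..15):
  0:1  1:134  2:135  3:18  4:153  5:171  6:73  7:244
  8:66  9:59  10:125  11:184  12:58  13:242  14:49  15:40
Giant step factor: 134^(-16) ≡ 110 (mod 251).
Scan 242·110^i mod 251 for i = 0, 1, …:
  i=0: 242
Match at i=0, j=13: x = 0·16 + 13 = 13.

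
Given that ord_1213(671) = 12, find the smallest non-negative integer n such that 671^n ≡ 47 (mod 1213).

Successive powers of 671 modulo 1213:
  671^0=1  671^1=671  671^2=218  671^3=718  671^4=217  671^5=47
So 671^5 ≡ 47 (mod 1213), giving n = 5.

5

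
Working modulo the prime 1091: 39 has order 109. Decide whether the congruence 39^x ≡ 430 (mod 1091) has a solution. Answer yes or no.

yes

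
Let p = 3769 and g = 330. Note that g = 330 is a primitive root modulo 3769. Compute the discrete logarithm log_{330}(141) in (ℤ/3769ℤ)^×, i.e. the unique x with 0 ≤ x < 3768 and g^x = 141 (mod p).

2072

Baby-step giant-step with m = ceil(sqrt(3768)) = 62.
Baby table (330^j mod 3769 for j=0..61):
  0:1  1:330  2:3368  3:3354  4:2503  5:579  6:2620  7:1499
  8:931  9:1941  10:3569  11:1842  12:1051  13:82  14:677  15:1039
  16:3660  17:1720  18:2250  19:7  20:2310  21:962  22:864  23:2445
  24:284  25:3264  26:2955  27:2748  28:2280  29:2369  30:1587  31:3588
  32:574  33:970  34:3504  35:3006  36:733  37:674  38:49  39:1094
  40:2965  41:2279  42:2039  43:1988  44:234  45:1840  46:391  47:884
  48:1507  49:3571  50:2502  51:249  52:3021  53:1914  54:2197  55:1362
  56:949  57:343  58:120  59:1910  60:877  61:2966
Giant step factor: 330^(-62) ≡ 939 (mod 3769).
Scan 141·939^i mod 3769 for i = 0, 1, …:
  i=0: 141   i=1: 484   i=2: 2196   i=3: 401
  i=4: 3408   i=5: 231   i=6: 2076   i=7: 791
  i=8: 256   i=9: 2937     …   i=32: 1990
  i=33: 2955
Match at i=33, j=26: x = 33·62 + 26 = 2072.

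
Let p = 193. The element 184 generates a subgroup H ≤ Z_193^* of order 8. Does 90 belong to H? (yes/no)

90 ∈ ⟨184⟩ iff 90^8 ≡ 1 (mod 193), since |⟨184⟩| = 8.
90^8 mod 193 = 138.
Since 138 ≠ 1, 90 does not lie in the subgroup.

no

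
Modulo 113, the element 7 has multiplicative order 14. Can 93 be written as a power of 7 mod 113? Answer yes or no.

no

⟨7⟩ has order 14; its elements mod 113 are {1, 4, 7, 16, 28, 30, 49, 64, 83, 85, 97, 106, 109, 112}.
93 is not in this set.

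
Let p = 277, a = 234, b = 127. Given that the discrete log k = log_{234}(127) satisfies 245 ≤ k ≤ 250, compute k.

247

Compute 234^245 mod 277 = 94, then multiply by 234 repeatedly:
  234^245=94  234^246=113  234^247=127
Found 127 at exponent 247.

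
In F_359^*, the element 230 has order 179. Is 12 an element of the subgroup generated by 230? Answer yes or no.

yes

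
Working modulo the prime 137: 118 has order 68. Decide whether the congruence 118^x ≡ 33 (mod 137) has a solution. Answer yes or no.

33 ∈ ⟨118⟩ iff 33^68 ≡ 1 (mod 137), since |⟨118⟩| = 68.
33^68 mod 137 = 136.
Since 136 ≠ 1, 33 does not lie in the subgroup.

no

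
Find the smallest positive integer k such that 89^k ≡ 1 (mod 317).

The order of 89 must divide p − 1 = 316 = 2^2 · 79.
Divisors: 1, 2, 4, 79, 158, 316.
Check each in increasing order: 89^1 ≡ 89;  89^2 ≡ 313;  89^4 ≡ 16;  89^79 ≡ 1.
Smallest exponent giving 1 is 79.

79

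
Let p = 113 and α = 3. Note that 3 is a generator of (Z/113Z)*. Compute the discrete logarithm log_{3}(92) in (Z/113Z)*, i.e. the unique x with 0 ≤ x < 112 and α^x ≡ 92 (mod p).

Baby-step giant-step with m = ceil(sqrt(112)) = 11.
Baby table (3^j mod 113 for j=0..10):
  0:1  1:3  2:9  3:27  4:81  5:17  6:51  7:40
  8:7  9:21  10:63
Giant step factor: 3^(-11) ≡ 58 (mod 113).
Scan 92·58^i mod 113 for i = 0, 1, …:
  i=0: 92   i=1: 25   i=2: 94   i=3: 28
  i=4: 42   i=5: 63
Match at i=5, j=10: x = 5·11 + 10 = 65.

65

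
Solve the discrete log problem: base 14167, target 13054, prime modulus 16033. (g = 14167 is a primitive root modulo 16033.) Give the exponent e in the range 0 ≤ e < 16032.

9187

Baby-step giant-step with m = ceil(sqrt(16032)) = 127.
Baby table (14167^j mod 16033 for j=0..126):
  0:1  1:14167  2:2795  3:11288  4:3954  5:13049  6:4693  7:12913
  8:1941  9:1552  10:5941  11:8930  12:10940  13:12002  14:2369  15:4554
  16:15759  17:14261  18:3754  19:1457  20:6848  21:15966  22:12791  23:5131
  24:13288  25:7643  26:7532  27:6229  28:611  29:14250  30:8247  31:2778
  32:10944  33:4538  34:13549  35:1607  36:15542  37:2325  38:6493  39:5010
  40:14612  41:6141  42:4489  43:8785  44:8949  45:7552  46:975  47:8412
  48:15548  49:7162  50:7230  51:8606  52:6270  53:4270  54:581  55:6098
  56:4562  57:831  58:4555  59:13893  60:1023  61:15042  62:5411  63:3864
  64:4626  65:9671  66:7072  67:14840  68:13584  69:429  70:1136  71:12613
  72:586  73:12801  74:2504  75:9172  76:8292  77:15006  78:8455  79:15475
  80:15116  81:11624  82:2265  83:6222  84:13673  85:10718  86:9396  87:7166
  88:15799  89:3753  90:3323  91:4053  92:4678  93:8837  94:8115  95:8595
  96:10763  97:5591  98:4677  99:10703  100:5320  101:13340  102:6809  103:8575
  104:16017  105:13823  106:3379  107:11788  108:868  109:15678  110:5077  111:1821
  112:1010  113:7234  114:1142  115:1417  116:1323  117:364  118:10195  119:7301
  120:4384  121:12319  122:4068  123:8754  124:2663  125:1072  126:3773
Giant step factor: 14167^(-127) ≡ 9565 (mod 16033).
Scan 13054·9565^i mod 16033 for i = 0, 1, …:
  i=0: 13054   i=1: 12539   i=2: 8695   i=3: 4504
  i=4: 89   i=5: 1536   i=6: 5612   i=7: 296
  i=8: 9432   i=9: 15422     …   i=71: 15112
  i=72: 8785
Match at i=72, j=43: e = 72·127 + 43 = 9187.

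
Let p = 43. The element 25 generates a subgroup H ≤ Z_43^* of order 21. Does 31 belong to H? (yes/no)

yes

⟨25⟩ has order 21; its elements mod 43 are {1, 4, 6, 9, 10, 11, 13, 14, 15, 16, 17, 21, 23, 24, 25, 31, 35, 36, 38, 40, 41}.
31 is in this set.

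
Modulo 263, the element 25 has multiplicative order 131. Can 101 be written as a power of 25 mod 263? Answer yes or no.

101 ∈ ⟨25⟩ iff 101^131 ≡ 1 (mod 263), since |⟨25⟩| = 131.
101^131 mod 263 = 262.
Since 262 ≠ 1, 101 does not lie in the subgroup.

no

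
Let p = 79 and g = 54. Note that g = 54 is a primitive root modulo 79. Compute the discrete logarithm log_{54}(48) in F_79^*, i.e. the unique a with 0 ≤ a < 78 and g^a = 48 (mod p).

Baby-step giant-step with m = ceil(sqrt(78)) = 9.
Baby table (54^j mod 79 for j=0..8):
  0:1  1:54  2:72  3:17  4:49  5:39  6:52  7:43
  8:31
Giant step factor: 54^(-9) ≡ 58 (mod 79).
Scan 48·58^i mod 79 for i = 0, 1, …:
  i=0: 48   i=1: 19   i=2: 75   i=3: 5
  i=4: 53   i=5: 72
Match at i=5, j=2: a = 5·9 + 2 = 47.

47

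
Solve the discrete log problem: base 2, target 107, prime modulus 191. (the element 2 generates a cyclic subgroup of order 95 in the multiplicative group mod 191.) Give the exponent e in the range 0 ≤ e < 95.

15

Successive powers of 2 modulo 191:
  2^0=1  2^1=2  2^2=4  2^3=8  2^4=16  2^5=32
  2^6=64  2^7=128  2^8=65  2^9=130  2^10=69  2^11=138
  2^12=85  2^13=170  2^14=149  2^15=107
So 2^15 ≡ 107 (mod 191), giving e = 15.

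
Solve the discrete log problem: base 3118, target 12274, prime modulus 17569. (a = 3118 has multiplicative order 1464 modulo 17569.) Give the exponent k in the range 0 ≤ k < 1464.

1001

Baby-step giant-step with m = ceil(sqrt(1464)) = 39.
Baby table (3118^j mod 17569 for j=0..38):
  0:1  1:3118  2:6267  3:3778  4:8574  5:11283  6:7256  7:12905
  8:4780  9:5528  10:1115  11:15477  12:12812  13:13479  14:2474  15:1141
  16:8700  17:64  18:6293  19:14570  20:13395  21:4097  22:1783  23:7590
  24:177  25:7247  26:2412  27:1084  28:6664  29:11794  30:1775  31:215
  32:2748  33:12161  34:4096  35:16234  36:1323  37:13968  38:16242
Giant step factor: 3118^(-39) ≡ 15741 (mod 17569).
Scan 12274·15741^i mod 17569 for i = 0, 1, …:
  i=0: 12274   i=1: 16310   i=2: 17482   i=3: 915
  i=4: 14004   i=5: 16290   i=6: 1335   i=7: 1711
  i=8: 17143   i=9: 5692     …   i=24: 2190
  i=25: 2412
Match at i=25, j=26: k = 25·39 + 26 = 1001.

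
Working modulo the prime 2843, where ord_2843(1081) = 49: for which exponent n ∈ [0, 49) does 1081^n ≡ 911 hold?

16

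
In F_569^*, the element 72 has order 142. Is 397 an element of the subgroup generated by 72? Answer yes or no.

yes

397 ∈ ⟨72⟩ iff 397^142 ≡ 1 (mod 569), since |⟨72⟩| = 142.
397^142 mod 569 = 1.
Since 1 = 1, 397 lies in the subgroup.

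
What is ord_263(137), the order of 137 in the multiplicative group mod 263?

131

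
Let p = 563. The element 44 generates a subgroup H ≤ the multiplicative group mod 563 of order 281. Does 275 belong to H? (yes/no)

yes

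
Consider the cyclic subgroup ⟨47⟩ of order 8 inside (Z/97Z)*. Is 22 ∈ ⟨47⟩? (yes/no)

yes

⟨47⟩ has order 8; its elements mod 97 are {1, 22, 33, 47, 50, 64, 75, 96}.
22 is in this set.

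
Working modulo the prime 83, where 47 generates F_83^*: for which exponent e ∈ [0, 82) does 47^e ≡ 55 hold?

Baby-step giant-step with m = ceil(sqrt(82)) = 10.
Baby table (47^j mod 83 for j=0..9):
  0:1  1:47  2:51  3:73  4:28  5:71  6:17  7:52
  8:37  9:79
Giant step factor: 47^(-10) ≡ 49 (mod 83).
Scan 55·49^i mod 83 for i = 0, 1, …:
  i=0: 55   i=1: 39   i=2: 2   i=3: 15
  i=4: 71
Match at i=4, j=5: e = 4·10 + 5 = 45.

45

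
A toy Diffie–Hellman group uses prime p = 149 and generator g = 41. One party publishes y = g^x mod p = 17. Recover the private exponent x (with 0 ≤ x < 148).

Baby-step giant-step with m = ceil(sqrt(148)) = 13.
Baby table (41^j mod 149 for j=0..12):
  0:1  1:41  2:42  3:83  4:125  5:59  6:35  7:94
  8:129  9:74  10:54  11:128  12:33
Giant step factor: 41^(-13) ≡ 87 (mod 149).
Scan 17·87^i mod 149 for i = 0, 1, …:
  i=0: 17   i=1: 138   i=2: 86   i=3: 32
  i=4: 102   i=5: 83
Match at i=5, j=3: x = 5·13 + 3 = 68.

68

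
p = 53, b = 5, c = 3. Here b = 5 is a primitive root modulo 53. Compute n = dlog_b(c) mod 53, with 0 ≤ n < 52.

Baby-step giant-step with m = ceil(sqrt(52)) = 8.
Baby table (5^j mod 53 for j=0..7):
  0:1  1:5  2:25  3:19  4:42  5:51  6:43  7:3
Giant step factor: 5^(-8) ≡ 46 (mod 53).
Scan 3·46^i mod 53 for i = 0, 1, …:
  i=0: 3
Match at i=0, j=7: n = 0·8 + 7 = 7.

7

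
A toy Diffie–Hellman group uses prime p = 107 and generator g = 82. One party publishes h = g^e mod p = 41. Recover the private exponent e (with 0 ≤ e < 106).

Baby-step giant-step with m = ceil(sqrt(106)) = 11.
Baby table (82^j mod 107 for j=0..10):
  0:1  1:82  2:90  3:104  4:75  5:51  6:9  7:96
  8:61  9:80  10:33
Giant step factor: 82^(-11) ≡ 38 (mod 107).
Scan 41·38^i mod 107 for i = 0, 1, …:
  i=0: 41   i=1: 60   i=2: 33
Match at i=2, j=10: e = 2·11 + 10 = 32.

32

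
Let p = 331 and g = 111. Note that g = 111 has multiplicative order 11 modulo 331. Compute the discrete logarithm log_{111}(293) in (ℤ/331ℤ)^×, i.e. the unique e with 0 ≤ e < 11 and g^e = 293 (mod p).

8

Successive powers of 111 modulo 331:
  111^0=1  111^1=111  111^2=74  111^3=270  111^4=180  111^5=120
  111^6=80  111^7=274  111^8=293
So 111^8 ≡ 293 (mod 331), giving e = 8.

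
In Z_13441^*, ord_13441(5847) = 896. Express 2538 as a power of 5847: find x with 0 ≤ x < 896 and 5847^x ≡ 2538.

137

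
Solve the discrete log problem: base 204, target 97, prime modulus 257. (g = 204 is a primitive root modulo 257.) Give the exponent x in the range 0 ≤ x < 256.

127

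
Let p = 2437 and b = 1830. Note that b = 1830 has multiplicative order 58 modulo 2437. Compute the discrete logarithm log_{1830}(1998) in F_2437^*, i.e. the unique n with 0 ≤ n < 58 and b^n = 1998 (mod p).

41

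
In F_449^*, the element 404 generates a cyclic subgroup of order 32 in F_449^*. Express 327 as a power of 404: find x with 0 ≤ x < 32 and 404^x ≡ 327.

12

Successive powers of 404 modulo 449:
  404^0=1  404^1=404  404^2=229  404^3=22  404^4=357  404^5=99
  404^6=35  404^7=221  404^8=382  404^9=321  404^10=372  404^11=322
  404^12=327
So 404^12 ≡ 327 (mod 449), giving x = 12.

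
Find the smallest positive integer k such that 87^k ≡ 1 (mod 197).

28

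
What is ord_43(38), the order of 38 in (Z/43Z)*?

21

The order of 38 must divide p − 1 = 42 = 2 · 3 · 7.
Divisors: 1, 2, 3, 6, 7, 14, 21, 42.
Check each in increasing order: 38^1 ≡ 38;  38^2 ≡ 25;  38^3 ≡ 4;  38^6 ≡ 16;  38^7 ≡ 6;  38^14 ≡ 36;  38^21 ≡ 1.
Smallest exponent giving 1 is 21.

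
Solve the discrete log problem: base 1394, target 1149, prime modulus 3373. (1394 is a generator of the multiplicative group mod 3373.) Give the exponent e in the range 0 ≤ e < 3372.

424

Baby-step giant-step with m = ceil(sqrt(3372)) = 59.
Baby table (1394^j mod 3373 for j=0..58):
  0:1  1:1394  2:388  3:1192  4:2132  5:395  6:831  7:1475
  8:1993  9:2263  10:867  11:1064  12:2469  13:1326  14:40  15:1792
  16:2028  17:458  18:955  19:2308  20:2883  21:1659  22:2141  23:2822
  24:950  25:2084  26:943  27:2445  28:1600  29:847  30:168  31:1455
  32:1097  33:1249  34:638  35:2273  36:1315  37:1571  38:897  39:2408
  40:617  41:3356  42:3286  43:150  44:3347  45:859  46:31  47:2738
  48:1909  49:3222  50:2005  51:2126  52:2150  53:1876  54:1069  55:2693
  56:3266  57:2627  58:2333
Giant step factor: 1394^(-59) ≡ 605 (mod 3373).
Scan 1149·605^i mod 3373 for i = 0, 1, …:
  i=0: 1149   i=1: 307   i=2: 220   i=3: 1553
  i=4: 1871   i=5: 2000   i=6: 2466   i=7: 1064
Match at i=7, j=11: e = 7·59 + 11 = 424.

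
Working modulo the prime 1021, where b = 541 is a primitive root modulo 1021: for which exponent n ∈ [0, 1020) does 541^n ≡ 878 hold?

Baby-step giant-step with m = ceil(sqrt(1020)) = 32.
Baby table (541^j mod 1021 for j=0..31):
  0:1  1:541  2:675  3:678  4:259  5:242  6:234  7:1011
  8:716  9:397  10:367  11:473  12:643  13:723  14:100  15:1008
  16:114  17:414  18:375  19:717  20:938  21:21  22:130  23:902
  24:965  25:334  26:998  27:830  28:811  29:742  30:169  31:560
Giant step factor: 541^(-32) ≡ 575 (mod 1021).
Scan 878·575^i mod 1021 for i = 0, 1, …:
  i=0: 878   i=1: 476   i=2: 72   i=3: 560
Match at i=3, j=31: n = 3·32 + 31 = 127.

127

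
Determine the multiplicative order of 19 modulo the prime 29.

The order of 19 must divide p − 1 = 28 = 2^2 · 7.
Divisors: 1, 2, 4, 7, 14, 28.
Check each in increasing order: 19^1 ≡ 19;  19^2 ≡ 13;  19^4 ≡ 24;  19^7 ≡ 12;  19^14 ≡ 28;  19^28 ≡ 1.
Smallest exponent giving 1 is 28.

28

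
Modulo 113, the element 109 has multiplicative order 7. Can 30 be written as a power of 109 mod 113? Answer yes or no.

yes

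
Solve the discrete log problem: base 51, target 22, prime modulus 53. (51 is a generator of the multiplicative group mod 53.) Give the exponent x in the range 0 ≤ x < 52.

Baby-step giant-step with m = ceil(sqrt(52)) = 8.
Baby table (51^j mod 53 for j=0..7):
  0:1  1:51  2:4  3:45  4:16  5:21  6:11  7:31
Giant step factor: 51^(-8) ≡ 47 (mod 53).
Scan 22·47^i mod 53 for i = 0, 1, …:
  i=0: 22   i=1: 27   i=2: 50   i=3: 18
  i=4: 51
Match at i=4, j=1: x = 4·8 + 1 = 33.

33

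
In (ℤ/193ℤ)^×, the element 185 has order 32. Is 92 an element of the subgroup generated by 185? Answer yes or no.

no

92 ∈ ⟨185⟩ iff 92^32 ≡ 1 (mod 193), since |⟨185⟩| = 32.
92^32 mod 193 = 84.
Since 84 ≠ 1, 92 does not lie in the subgroup.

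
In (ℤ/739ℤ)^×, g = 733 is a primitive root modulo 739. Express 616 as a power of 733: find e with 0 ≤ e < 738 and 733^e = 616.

368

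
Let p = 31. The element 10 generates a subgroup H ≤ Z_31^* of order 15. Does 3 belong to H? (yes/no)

no

⟨10⟩ has order 15; its elements mod 31 are {1, 2, 4, 5, 7, 8, 9, 10, 14, 16, 18, 19, 20, 25, 28}.
3 is not in this set.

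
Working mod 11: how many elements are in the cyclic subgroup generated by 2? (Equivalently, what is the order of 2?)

The order of 2 must divide p − 1 = 10 = 2 · 5.
Divisors: 1, 2, 5, 10.
Check each in increasing order: 2^1 ≡ 2;  2^2 ≡ 4;  2^5 ≡ 10;  2^10 ≡ 1.
Smallest exponent giving 1 is 10.

10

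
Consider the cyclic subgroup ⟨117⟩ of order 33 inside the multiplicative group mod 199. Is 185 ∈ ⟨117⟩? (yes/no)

185 ∈ ⟨117⟩ iff 185^33 ≡ 1 (mod 199), since |⟨117⟩| = 33.
185^33 mod 199 = 93.
Since 93 ≠ 1, 185 does not lie in the subgroup.

no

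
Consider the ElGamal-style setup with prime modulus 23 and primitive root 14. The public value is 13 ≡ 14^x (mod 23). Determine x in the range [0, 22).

Successive powers of 14 modulo 23:
  14^0=1  14^1=14  14^2=12  14^3=7  14^4=6  14^5=15
  14^6=3  14^7=19  14^8=13
So 14^8 ≡ 13 (mod 23), giving x = 8.

8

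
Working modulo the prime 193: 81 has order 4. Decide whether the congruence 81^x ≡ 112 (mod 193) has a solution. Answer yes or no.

yes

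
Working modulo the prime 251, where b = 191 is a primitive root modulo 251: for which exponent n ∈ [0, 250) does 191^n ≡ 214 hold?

Baby-step giant-step with m = ceil(sqrt(250)) = 16.
Baby table (191^j mod 251 for j=0..15):
  0:1  1:191  2:86  3:111  4:117  5:8  6:22  7:186
  8:135  9:183  10:64  11:176  12:233  13:76  14:209  15:10
Giant step factor: 191^(-16) ≡ 105 (mod 251).
Scan 214·105^i mod 251 for i = 0, 1, …:
  i=0: 214   i=1: 131   i=2: 201   i=3: 21
  i=4: 197   i=5: 103   i=6: 22
Match at i=6, j=6: n = 6·16 + 6 = 102.

102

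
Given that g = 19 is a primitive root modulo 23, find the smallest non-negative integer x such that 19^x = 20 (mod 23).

15

Successive powers of 19 modulo 23:
  19^0=1  19^1=19  19^2=16  19^3=5  19^4=3  19^5=11
  19^6=2  19^7=15  19^8=9  19^9=10  19^10=6  19^11=22
  19^12=4  19^13=7  19^14=18  19^15=20
So 19^15 ≡ 20 (mod 23), giving x = 15.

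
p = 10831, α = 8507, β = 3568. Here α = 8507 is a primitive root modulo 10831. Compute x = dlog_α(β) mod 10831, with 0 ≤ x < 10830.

Baby-step giant-step with m = ceil(sqrt(10830)) = 105.
Baby table (8507^j mod 10831 for j=0..104):
  0:1  1:8507  2:7138  3:4380  4:2020  5:6174  6:2699  7:9504
  8:7944  9:4999  10:3987  11:5548  12:6169  13:3488  14:6307  15:7706
  16:5730  17:5610  18:2884  19:1973  20:7092  21:2974  22:9433  23:10483
  24:7258  25:7106  26:2931  27:1055  28:6817  29:3045  30:6894  31:8224
  32:4139  33:9723  34:8045  35:8557  36:10079  37:3857  38:4400  39:9695
  40:8131  41:3651  42:6580  43:1452  44:4824  45:9940  46:1963  47:8670
  48:7411  49:8957  50:1114  51:10504  52:1778  53:5370  54:8263  55:151
  56:6499  57:5569  58:689  59:1752  60:808  61:6802  62:5412  63:8134
  64:7510  65:6332  66:3761  67:53  68:6800  69:10060  70:4689  71:9581
  72:2292  73:2244  74:5486  75:9454  76:5003  77:5522  78:1607  79:2027
  80:737  81:9341  82:7671  83:422  84:4893  85:1218  86:7090  87:7622
  88:5988  89:1723  90:3218  91:5589  92:8364  93:3709  94:1760  95:3878
  96:9751  97:7959  98:2632  99:2747  100:6262  101:3976  102:9450  103:3468
  104:9463
Giant step factor: 8507^(-105) ≡ 5245 (mod 10831).
Scan 3568·5245^i mod 10831 for i = 0, 1, …:
  i=0: 3568   i=1: 9023   i=2: 4996   i=3: 3831
  i=4: 2090   i=5: 1078   i=6: 328   i=7: 9062
  i=8: 3762   i=9: 8439     …   i=77: 4331
  i=78: 3488
Match at i=78, j=13: x = 78·105 + 13 = 8203.

8203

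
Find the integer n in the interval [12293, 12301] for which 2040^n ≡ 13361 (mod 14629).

12301

Compute 2040^12293 mod 14629 = 5377, then multiply by 2040 repeatedly:
  2040^12293=5377  2040^12294=11959  2040^12295=9817  2040^12296=14208  2040^12297=4271
  2040^12298=8585  2040^12299=2487  2040^12300=11846  2040^12301=13361
Found 13361 at exponent 12301.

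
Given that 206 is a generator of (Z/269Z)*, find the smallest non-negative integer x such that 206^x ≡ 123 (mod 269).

3

Baby-step giant-step with m = ceil(sqrt(268)) = 17.
Baby table (206^j mod 269 for j=0..16):
  0:1  1:206  2:203  3:123  4:52  5:221  6:65  7:209
  8:14  9:194  10:152  11:108  12:190  13:135  14:103  15:236
  16:196
Giant step factor: 206^(-17) ≡ 238 (mod 269).
Scan 123·238^i mod 269 for i = 0, 1, …:
  i=0: 123
Match at i=0, j=3: x = 0·17 + 3 = 3.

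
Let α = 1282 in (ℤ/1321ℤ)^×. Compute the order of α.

264

The order of 1282 must divide p − 1 = 1320 = 2^3 · 3 · 5 · 11.
Divisors: 1, 2, 3, 4, 5, 6, 8, 10, 11, 12, 15, 20, 22, 24, 30, 33, 40, 44, 55, 60, 66, 88, 110, 120, 132, 165, 220, 264, 330, 440, 660, 1320.
Check each in increasing order: 1282^1 ≡ 1282;  1282^2 ≡ 200;  1282^3 ≡ 126;  1282^4 ≡ 370;  1282^5 ≡ 101;  1282^6 ≡ 24;  1282^8 ≡ 837;  1282^10 ≡ 954;  1282^11 ≡ 1103;  1282^12 ≡ 576;  1282^15 ≡ 1242;  1282^20 ≡ 1268;  1282^22 ≡ 1289;  1282^24 ≡ 205;  1282^30 ≡ 957;  1282^33 ≡ 371;  1282^40 ≡ 167;  1282^44 ≡ 1024;  1282^55 ≡ 17;  1282^60 ≡ 396;  1282^66 ≡ 257;  1282^88 ≡ 1023;  1282^110 ≡ 289;  1282^120 ≡ 938;  1282^132 ≡ 1320;  1282^165 ≡ 950;  1282^220 ≡ 298;  1282^264 ≡ 1.
Smallest exponent giving 1 is 264.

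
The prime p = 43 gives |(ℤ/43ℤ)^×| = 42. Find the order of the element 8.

The order of 8 must divide p − 1 = 42 = 2 · 3 · 7.
Divisors: 1, 2, 3, 6, 7, 14, 21, 42.
Check each in increasing order: 8^1 ≡ 8;  8^2 ≡ 21;  8^3 ≡ 39;  8^6 ≡ 16;  8^7 ≡ 42;  8^14 ≡ 1.
Smallest exponent giving 1 is 14.

14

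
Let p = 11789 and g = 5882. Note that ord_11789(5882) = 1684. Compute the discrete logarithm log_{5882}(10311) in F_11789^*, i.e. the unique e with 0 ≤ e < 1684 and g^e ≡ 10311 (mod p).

1085

Baby-step giant-step with m = ceil(sqrt(1684)) = 42.
Baby table (5882^j mod 11789 for j=0..41):
  0:1  1:5882  2:8998  3:5415  4:8941  5:233  6:2982  7:9881
  8:272  9:8389  10:7133  11:11044  12:3418  13:4431  14:9452  15:11529
  16:3250  17:6531  18:6780  19:9562  20:10154  21:2754  22:942  23:14
  24:11614  25:8082  26:5076  27:7284  28:3262  29:6381  30:8655  31:3808
  32:11345  33:5550  34:1359  35:696  36:3089  37:2649  38:8149  39:10133
  40:8911  41:608
Giant step factor: 5882^(-42) ≡ 7925 (mod 11789).
Scan 10311·7925^i mod 11789 for i = 0, 1, …:
  i=0: 10311   i=1: 5116   i=2: 1929   i=3: 8781
  i=4: 10747   i=5: 6239   i=6: 1009   i=7: 3383
  i=8: 2089   i=9: 3569     …   i=24: 3661
  i=25: 696
Match at i=25, j=35: e = 25·42 + 35 = 1085.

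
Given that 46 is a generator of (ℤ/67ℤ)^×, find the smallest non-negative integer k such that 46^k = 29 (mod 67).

Baby-step giant-step with m = ceil(sqrt(66)) = 9.
Baby table (46^j mod 67 for j=0..8):
  0:1  1:46  2:39  3:52  4:47  5:18  6:24  7:32
  8:65
Giant step factor: 46^(-9) ≡ 8 (mod 67).
Scan 29·8^i mod 67 for i = 0, 1, …:
  i=0: 29   i=1: 31   i=2: 47
Match at i=2, j=4: k = 2·9 + 4 = 22.

22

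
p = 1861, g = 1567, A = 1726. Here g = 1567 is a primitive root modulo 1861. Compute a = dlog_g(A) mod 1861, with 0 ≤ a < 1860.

Baby-step giant-step with m = ceil(sqrt(1860)) = 44.
Baby table (1567^j mod 1861 for j=0..43):
  0:1  1:1567  2:830  3:1632  4:330  5:1613  6:333  7:731
  8:962  9:44  10:91  11:1161  12:1090  13:1493  14:254  15:1625
  16:527  17:1386  18:75  19:282  20:837  21:1435  22:557  23:10
  24:782  25:856  26:1432  27:1439  28:1242  29:1469  30:1727  31:315
  32:440  33:910  34:444  35:1595  36:42  37:679  38:1362  39:1548
  40:833  41:750  42:959  43:926
Giant step factor: 1567^(-44) ≡ 1311 (mod 1861).
Scan 1726·1311^i mod 1861 for i = 0, 1, …:
  i=0: 1726   i=1: 1671   i=2: 284   i=3: 124
  i=4: 657   i=5: 1545   i=6: 727   i=7: 265
  i=8: 1269   i=9: 1786     …   i=29: 1731
  i=30: 782
Match at i=30, j=24: a = 30·44 + 24 = 1344.

1344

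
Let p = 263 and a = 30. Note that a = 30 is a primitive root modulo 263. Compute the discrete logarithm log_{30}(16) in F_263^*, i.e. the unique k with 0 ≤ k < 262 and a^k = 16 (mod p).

Baby-step giant-step with m = ceil(sqrt(262)) = 17.
Baby table (30^j mod 263 for j=0..16):
  0:1  1:30  2:111  3:174  4:223  5:115  6:31  7:141
  8:22  9:134  10:75  11:146  12:172  13:163  14:156  15:209
  16:221
Giant step factor: 30^(-17) ≡ 110 (mod 263).
Scan 16·110^i mod 263 for i = 0, 1, …:
  i=0: 16   i=1: 182   i=2: 32   i=3: 101
  i=4: 64   i=5: 202   i=6: 128   i=7: 141
Match at i=7, j=7: k = 7·17 + 7 = 126.

126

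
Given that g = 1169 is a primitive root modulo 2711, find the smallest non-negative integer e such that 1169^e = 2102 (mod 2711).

941

Baby-step giant-step with m = ceil(sqrt(2710)) = 53.
Baby table (1169^j mod 2711 for j=0..52):
  0:1  1:1169  2:217  3:1550  4:1002  5:186  6:554  7:2408
  8:934  9:2024  10:2064  11:26  12:573  13:220  14:2346  15:1653
  16:2125  17:849  18:255  19:2596  20:1115  21:2155  22:676  23:1343
  24:298  25:1354  26:2313  27:1030  28:386  29:1208  30:2432  31:1880
  32:1810  33:1310  34:2386  35:2326  36:2672  37:496  38:2381  39:1903
  40:1587  41:879  42:82  43:973  44:1528  45:2394  46:834  47:1697
  48:2052  49:2264  50:680  51:597  52:1166
Giant step factor: 1169^(-53) ≡ 1105 (mod 2711).
Scan 2102·1105^i mod 2711 for i = 0, 1, …:
  i=0: 2102   i=1: 2094   i=2: 1387   i=3: 920
  i=4: 2686   i=5: 2196   i=6: 235   i=7: 2130
  i=8: 502   i=9: 1666     …   i=16: 156
  i=17: 1587
Match at i=17, j=40: e = 17·53 + 40 = 941.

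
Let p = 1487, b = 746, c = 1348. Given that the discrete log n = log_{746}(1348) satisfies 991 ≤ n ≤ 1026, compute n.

1013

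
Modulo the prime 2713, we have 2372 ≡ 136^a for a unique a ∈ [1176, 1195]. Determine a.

1177

Compute 136^1176 mod 2713 = 576, then multiply by 136 repeatedly:
  136^1176=576  136^1177=2372
Found 2372 at exponent 1177.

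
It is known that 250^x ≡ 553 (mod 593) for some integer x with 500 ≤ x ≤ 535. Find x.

515

Compute 250^500 mod 593 = 128, then multiply by 250 repeatedly:
  250^500=128  250^501=571  250^502=430  250^503=167  250^504=240
  250^505=107  250^506=65  250^507=239  250^508=450  250^509=423
  250^510=196  250^511=374  250^512=399  250^513=126  250^514=71
  250^515=553
Found 553 at exponent 515.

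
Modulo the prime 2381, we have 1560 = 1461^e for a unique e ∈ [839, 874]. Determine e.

851

Compute 1461^839 mod 2381 = 423, then multiply by 1461 repeatedly:
  1461^839=423  1461^840=1324  1461^841=992  1461^842=1664  1461^843=103
  1461^844=480  1461^845=1266  1461^846=1970  1461^847=1922  1461^848=843
  1461^849=646  1461^850=930  1461^851=1560
Found 1560 at exponent 851.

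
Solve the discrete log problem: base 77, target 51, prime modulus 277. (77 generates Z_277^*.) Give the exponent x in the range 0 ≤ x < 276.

267

Baby-step giant-step with m = ceil(sqrt(276)) = 17.
Baby table (77^j mod 277 for j=0..16):
  0:1  1:77  2:112  3:37  4:79  5:266  6:261  7:153
  8:147  9:239  10:121  11:176  12:256  13:45  14:141  15:54
  16:3
Giant step factor: 77^(-17) ≡ 6 (mod 277).
Scan 51·6^i mod 277 for i = 0, 1, …:
  i=0: 51   i=1: 29   i=2: 174   i=3: 213
  i=4: 170   i=5: 189   i=6: 26   i=7: 156
  i=8: 105   i=9: 76     …   i=14: 135
  i=15: 256
Match at i=15, j=12: x = 15·17 + 12 = 267.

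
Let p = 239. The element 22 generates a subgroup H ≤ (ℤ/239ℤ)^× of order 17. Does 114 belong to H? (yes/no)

no

⟨22⟩ has order 17; its elements mod 239 are {1, 6, 22, 36, 40, 51, 67, 71, 75, 101, 128, 132, 163, 166, 187, 211, 216}.
114 is not in this set.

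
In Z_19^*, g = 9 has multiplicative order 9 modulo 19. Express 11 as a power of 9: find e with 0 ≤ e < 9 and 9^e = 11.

6

Successive powers of 9 modulo 19:
  9^0=1  9^1=9  9^2=5  9^3=7  9^4=6  9^5=16
  9^6=11
So 9^6 ≡ 11 (mod 19), giving e = 6.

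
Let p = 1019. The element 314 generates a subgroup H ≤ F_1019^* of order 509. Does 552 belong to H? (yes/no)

552 ∈ ⟨314⟩ iff 552^509 ≡ 1 (mod 1019), since |⟨314⟩| = 509.
552^509 mod 1019 = 1018.
Since 1018 ≠ 1, 552 does not lie in the subgroup.

no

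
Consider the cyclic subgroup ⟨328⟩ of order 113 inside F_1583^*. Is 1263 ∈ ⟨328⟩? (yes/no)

no

1263 ∈ ⟨328⟩ iff 1263^113 ≡ 1 (mod 1583), since |⟨328⟩| = 113.
1263^113 mod 1583 = 1121.
Since 1121 ≠ 1, 1263 does not lie in the subgroup.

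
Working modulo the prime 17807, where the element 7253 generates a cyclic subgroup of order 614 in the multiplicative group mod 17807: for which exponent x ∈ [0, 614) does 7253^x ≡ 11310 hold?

Baby-step giant-step with m = ceil(sqrt(614)) = 25.
Baby table (7253^j mod 17807 for j=0..24):
  0:1  1:7253  2:4131  3:10769  4:6055  5:4853  6:12177  7:14868
  8:16219  9:3365  10:10755  11:11355  12:440  13:3867  14:1326  15:1698
  16:10957  17:16287  18:15780  19:6751  20:13560  21:2619  22:13345  23:10240
  24:15530
Giant step factor: 7253^(-25) ≡ 4757 (mod 17807).
Scan 11310·4757^i mod 17807 for i = 0, 1, …:
  i=0: 11310   i=1: 6723   i=2: 17746   i=3: 12542
  i=4: 8844   i=5: 10774   i=6: 3372   i=7: 14304
  i=8: 3581   i=9: 11325     …   i=21: 2892
  i=22: 10240
Match at i=22, j=23: x = 22·25 + 23 = 573.

573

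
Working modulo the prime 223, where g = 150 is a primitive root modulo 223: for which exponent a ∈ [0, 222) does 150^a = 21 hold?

Baby-step giant-step with m = ceil(sqrt(222)) = 15.
Baby table (150^j mod 223 for j=0..14):
  0:1  1:150  2:200  3:118  4:83  5:185  6:98  7:205
  8:199  9:191  10:106  11:67  12:15  13:20  14:101
Giant step factor: 150^(-15) ≡ 207 (mod 223).
Scan 21·207^i mod 223 for i = 0, 1, …:
  i=0: 21   i=1: 110   i=2: 24   i=3: 62
  i=4: 123   i=5: 39   i=6: 45   i=7: 172
  i=8: 147   i=9: 101
Match at i=9, j=14: a = 9·15 + 14 = 149.

149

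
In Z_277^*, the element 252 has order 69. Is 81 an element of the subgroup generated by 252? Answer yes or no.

yes

81 ∈ ⟨252⟩ iff 81^69 ≡ 1 (mod 277), since |⟨252⟩| = 69.
81^69 mod 277 = 1.
Since 1 = 1, 81 lies in the subgroup.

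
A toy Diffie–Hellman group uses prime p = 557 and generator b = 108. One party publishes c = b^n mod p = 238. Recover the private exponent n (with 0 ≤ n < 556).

247

Baby-step giant-step with m = ceil(sqrt(556)) = 24.
Baby table (108^j mod 557 for j=0..23):
  0:1  1:108  2:524  3:335  4:532  5:85  6:268  7:537
  8:68  9:103  10:541  11:500  12:528  13:210  14:400  15:311
  16:168  17:320  18:26  19:23  20:256  21:355  22:464  23:539
Giant step factor: 108^(-24) ≡ 304 (mod 557).
Scan 238·304^i mod 557 for i = 0, 1, …:
  i=0: 238   i=1: 499   i=2: 192   i=3: 440
  i=4: 80   i=5: 369   i=6: 219   i=7: 293
  i=8: 509   i=9: 447   i=10: 537
Match at i=10, j=7: n = 10·24 + 7 = 247.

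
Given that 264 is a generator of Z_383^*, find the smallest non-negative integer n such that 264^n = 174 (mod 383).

Baby-step giant-step with m = ceil(sqrt(382)) = 20.
Baby table (264^j mod 383 for j=0..19):
  0:1  1:264  2:373  3:41  4:100  5:356  6:149  7:270
  8:42  9:364  10:346  11:190  12:370  13:15  14:130  15:233
  16:232  17:351  18:361  19:320
Giant step factor: 264^(-20) ≡ 336 (mod 383).
Scan 174·336^i mod 383 for i = 0, 1, …:
  i=0: 174   i=1: 248   i=2: 217   i=3: 142
  i=4: 220   i=5: 1
Match at i=5, j=0: n = 5·20 + 0 = 100.

100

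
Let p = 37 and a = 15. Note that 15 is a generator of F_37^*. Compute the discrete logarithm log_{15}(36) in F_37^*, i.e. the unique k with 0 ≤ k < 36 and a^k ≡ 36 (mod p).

18

Successive powers of 15 modulo 37:
  15^0=1  15^1=15  15^2=3  15^3=8  15^4=9  15^5=24
  15^6=27  15^7=35  15^8=7  15^9=31  15^10=21  15^11=19
  15^12=26  15^13=20  15^14=4  15^15=23  15^16=12  15^17=32
  15^18=36
So 15^18 ≡ 36 (mod 37), giving k = 18.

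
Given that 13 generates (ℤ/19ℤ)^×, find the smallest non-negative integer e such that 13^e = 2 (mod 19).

11

Successive powers of 13 modulo 19:
  13^0=1  13^1=13  13^2=17  13^3=12  13^4=4  13^5=14
  13^6=11  13^7=10  13^8=16  13^9=18  13^10=6  13^11=2
So 13^11 ≡ 2 (mod 19), giving e = 11.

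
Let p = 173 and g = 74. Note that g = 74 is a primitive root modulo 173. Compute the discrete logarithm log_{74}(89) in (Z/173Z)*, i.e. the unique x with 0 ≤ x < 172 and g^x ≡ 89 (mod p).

34

Baby-step giant-step with m = ceil(sqrt(172)) = 14.
Baby table (74^j mod 173 for j=0..13):
  0:1  1:74  2:113  3:58  4:140  5:153  6:77  7:162
  8:51  9:141  10:54  11:17  12:47  13:18
Giant step factor: 74^(-14) ≡ 163 (mod 173).
Scan 89·163^i mod 173 for i = 0, 1, …:
  i=0: 89   i=1: 148   i=2: 77
Match at i=2, j=6: x = 2·14 + 6 = 34.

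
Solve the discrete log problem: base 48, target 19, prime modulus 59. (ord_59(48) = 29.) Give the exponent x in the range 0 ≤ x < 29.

Successive powers of 48 modulo 59:
  48^0=1  48^1=48  48^2=3  48^3=26  48^4=9  48^5=19
So 48^5 ≡ 19 (mod 59), giving x = 5.

5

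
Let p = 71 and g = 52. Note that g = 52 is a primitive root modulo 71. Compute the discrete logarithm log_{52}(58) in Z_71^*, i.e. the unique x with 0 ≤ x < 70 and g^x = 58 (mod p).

44

Baby-step giant-step with m = ceil(sqrt(70)) = 9.
Baby table (52^j mod 71 for j=0..8):
  0:1  1:52  2:6  3:28  4:36  5:26  6:3  7:14
  8:18
Giant step factor: 52^(-9) ≡ 11 (mod 71).
Scan 58·11^i mod 71 for i = 0, 1, …:
  i=0: 58   i=1: 70   i=2: 60   i=3: 21
  i=4: 18
Match at i=4, j=8: x = 4·9 + 8 = 44.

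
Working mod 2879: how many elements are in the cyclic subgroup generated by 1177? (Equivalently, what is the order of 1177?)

1439

The order of 1177 must divide p − 1 = 2878 = 2 · 1439.
Divisors: 1, 2, 1439, 2878.
Check each in increasing order: 1177^1 ≡ 1177;  1177^2 ≡ 530;  1177^1439 ≡ 1.
Smallest exponent giving 1 is 1439.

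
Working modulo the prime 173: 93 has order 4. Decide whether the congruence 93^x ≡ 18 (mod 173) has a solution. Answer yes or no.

no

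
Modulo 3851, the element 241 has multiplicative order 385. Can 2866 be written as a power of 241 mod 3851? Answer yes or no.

no

2866 ∈ ⟨241⟩ iff 2866^385 ≡ 1 (mod 3851), since |⟨241⟩| = 385.
2866^385 mod 3851 = 3798.
Since 3798 ≠ 1, 2866 does not lie in the subgroup.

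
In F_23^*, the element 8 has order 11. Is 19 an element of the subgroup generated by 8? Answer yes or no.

no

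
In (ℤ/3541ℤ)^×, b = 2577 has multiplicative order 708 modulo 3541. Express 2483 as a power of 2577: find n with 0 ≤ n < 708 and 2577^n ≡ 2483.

629

Baby-step giant-step with m = ceil(sqrt(708)) = 27.
Baby table (2577^j mod 3541 for j=0..26):
  0:1  1:2577  2:1554  3:3328  4:3495  5:1852  6:2877  7:2716
  8:2116  9:3333  10:2216  11:2540  12:1812  13:2486  14:753  15:13
  16:1632  17:2497  18:772  19:2943  20:2830  21:1991  22:3439  23:2721
  24:837  25:480  26:1151
Giant step factor: 2577^(-27) ≡ 1654 (mod 3541).
Scan 2483·1654^i mod 3541 for i = 0, 1, …:
  i=0: 2483   i=1: 2863   i=2: 1085   i=3: 2844
  i=4: 1528   i=5: 2579   i=6: 2302   i=7: 933
  i=8: 2847   i=9: 2949     …   i=22: 1380
  i=23: 2116
Match at i=23, j=8: n = 23·27 + 8 = 629.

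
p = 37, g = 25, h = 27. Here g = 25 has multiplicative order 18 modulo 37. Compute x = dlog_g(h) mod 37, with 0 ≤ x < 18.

15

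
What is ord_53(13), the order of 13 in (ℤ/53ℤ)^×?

13

The order of 13 must divide p − 1 = 52 = 2^2 · 13.
Divisors: 1, 2, 4, 13, 26, 52.
Check each in increasing order: 13^1 ≡ 13;  13^2 ≡ 10;  13^4 ≡ 47;  13^13 ≡ 1.
Smallest exponent giving 1 is 13.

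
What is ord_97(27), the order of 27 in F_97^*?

The order of 27 must divide p − 1 = 96 = 2^5 · 3.
Divisors: 1, 2, 3, 4, 6, 8, 12, 16, 24, 32, 48, 96.
Check each in increasing order: 27^1 ≡ 27;  27^2 ≡ 50;  27^3 ≡ 89;  27^4 ≡ 75;  27^6 ≡ 64;  27^8 ≡ 96;  27^12 ≡ 22;  27^16 ≡ 1.
Smallest exponent giving 1 is 16.

16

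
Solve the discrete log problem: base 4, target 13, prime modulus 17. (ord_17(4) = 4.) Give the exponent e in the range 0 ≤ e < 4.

Successive powers of 4 modulo 17:
  4^0=1  4^1=4  4^2=16  4^3=13
So 4^3 ≡ 13 (mod 17), giving e = 3.

3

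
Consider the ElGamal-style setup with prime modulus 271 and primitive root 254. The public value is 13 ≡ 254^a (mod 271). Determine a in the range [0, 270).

Baby-step giant-step with m = ceil(sqrt(270)) = 17.
Baby table (254^j mod 271 for j=0..16):
  0:1  1:254  2:18  3:236  4:53  5:183  6:141  7:42
  8:99  9:214  10:156  11:58  12:98  13:231  14:138  15:93
  16:45
Giant step factor: 254^(-17) ≡ 96 (mod 271).
Scan 13·96^i mod 271 for i = 0, 1, …:
  i=0: 13   i=1: 164   i=2: 26   i=3: 57
  i=4: 52   i=5: 114   i=6: 104   i=7: 228
  i=8: 208   i=9: 185   i=10: 145   i=11: 99
Match at i=11, j=8: a = 11·17 + 8 = 195.

195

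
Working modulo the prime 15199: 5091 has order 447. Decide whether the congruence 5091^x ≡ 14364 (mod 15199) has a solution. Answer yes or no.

yes

14364 ∈ ⟨5091⟩ iff 14364^447 ≡ 1 (mod 15199), since |⟨5091⟩| = 447.
14364^447 mod 15199 = 1.
Since 1 = 1, 14364 lies in the subgroup.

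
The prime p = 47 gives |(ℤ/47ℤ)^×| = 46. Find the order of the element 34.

The order of 34 must divide p − 1 = 46 = 2 · 23.
Divisors: 1, 2, 23, 46.
Check each in increasing order: 34^1 ≡ 34;  34^2 ≡ 28;  34^23 ≡ 1.
Smallest exponent giving 1 is 23.

23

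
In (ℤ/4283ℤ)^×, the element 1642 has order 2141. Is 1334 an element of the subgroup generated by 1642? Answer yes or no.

1334 ∈ ⟨1642⟩ iff 1334^2141 ≡ 1 (mod 4283), since |⟨1642⟩| = 2141.
1334^2141 mod 4283 = 4282.
Since 4282 ≠ 1, 1334 does not lie in the subgroup.

no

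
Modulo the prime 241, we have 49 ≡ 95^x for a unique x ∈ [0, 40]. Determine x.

Compute 95^0 mod 241 = 1, then multiply by 95 repeatedly:
  95^0=1  95^1=95  95^2=108  95^3=138  95^4=96
  95^5=203  95^6=5  95^7=234  95^8=58  95^9=208
  95^10=239  95^11=51  95^12=25  95^13=206  95^14=49
Found 49 at exponent 14.

14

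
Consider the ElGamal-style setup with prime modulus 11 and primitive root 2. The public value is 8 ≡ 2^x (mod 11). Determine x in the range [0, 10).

Successive powers of 2 modulo 11:
  2^0=1  2^1=2  2^2=4  2^3=8
So 2^3 ≡ 8 (mod 11), giving x = 3.

3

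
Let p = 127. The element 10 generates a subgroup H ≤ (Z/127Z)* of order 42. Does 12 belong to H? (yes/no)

no

12 ∈ ⟨10⟩ iff 12^42 ≡ 1 (mod 127), since |⟨10⟩| = 42.
12^42 mod 127 = 107.
Since 107 ≠ 1, 12 does not lie in the subgroup.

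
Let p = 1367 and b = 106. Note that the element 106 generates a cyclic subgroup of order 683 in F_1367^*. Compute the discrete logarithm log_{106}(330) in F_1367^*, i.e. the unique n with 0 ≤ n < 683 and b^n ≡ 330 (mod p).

633

Baby-step giant-step with m = ceil(sqrt(683)) = 27.
Baby table (106^j mod 1367 for j=0..26):
  0:1  1:106  2:300  3:359  4:1145  5:1074  6:383  7:955
  8:72  9:797  10:1095  11:1242  12:420  13:776  14:236  15:410
  16:1083  17:1337  18:921  19:569  20:166  21:1192  22:588  23:813
  24:57  25:574  26:696
Giant step factor: 106^(-27) ≡ 358 (mod 1367).
Scan 330·358^i mod 1367 for i = 0, 1, …:
  i=0: 330   i=1: 578   i=2: 507   i=3: 1062
  i=4: 170   i=5: 712   i=6: 634   i=7: 50
  i=8: 129   i=9: 1071     …   i=22: 131
  i=23: 420
Match at i=23, j=12: n = 23·27 + 12 = 633.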